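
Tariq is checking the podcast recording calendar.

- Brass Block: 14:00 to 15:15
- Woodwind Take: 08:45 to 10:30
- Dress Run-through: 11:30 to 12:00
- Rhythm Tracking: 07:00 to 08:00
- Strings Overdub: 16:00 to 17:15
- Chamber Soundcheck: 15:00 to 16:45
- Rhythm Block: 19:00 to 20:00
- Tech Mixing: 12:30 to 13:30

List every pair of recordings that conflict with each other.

Check each pair: they overlap iff neither finishes before the other starts.
Sorted by start: Rhythm Tracking, Woodwind Take, Dress Run-through, Tech Mixing, Brass Block, Chamber Soundcheck, Strings Overdub, Rhythm Block.
Woodwind Take starts after Rhythm Tracking ends — done with Rhythm Tracking.
Dress Run-through starts after Woodwind Take ends — done with Woodwind Take.
Tech Mixing starts after Dress Run-through ends — done with Dress Run-through.
Brass Block starts after Tech Mixing ends — done with Tech Mixing.
Chamber Soundcheck starts before Brass Block ends → Brass Block and Chamber Soundcheck overlap.
Strings Overdub starts after Brass Block ends — done with Brass Block.
Strings Overdub starts before Chamber Soundcheck ends → Chamber Soundcheck and Strings Overdub overlap.
Rhythm Block starts after Chamber Soundcheck ends.
Rhythm Block starts after Strings Overdub ends.

Brass Block & Chamber Soundcheck, Chamber Soundcheck & Strings Overdub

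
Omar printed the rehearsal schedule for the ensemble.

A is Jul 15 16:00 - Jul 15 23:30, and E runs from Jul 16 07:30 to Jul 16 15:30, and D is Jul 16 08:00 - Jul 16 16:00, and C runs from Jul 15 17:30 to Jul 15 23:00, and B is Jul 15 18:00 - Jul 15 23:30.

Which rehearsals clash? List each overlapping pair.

Two intervals overlap when each starts before the other ends.
Sorted by start: A, C, B, E, D.
C starts before A ends → A and C overlap.
B starts before A ends → A and B overlap.
E starts after A ends; A is clear from here.
B starts before C ends → C and B overlap.
E starts after C ends; C is clear from here.
E starts after B ends; B is clear from here.
D starts before E ends → E and D overlap.

A & B, A & C, B & C, D & E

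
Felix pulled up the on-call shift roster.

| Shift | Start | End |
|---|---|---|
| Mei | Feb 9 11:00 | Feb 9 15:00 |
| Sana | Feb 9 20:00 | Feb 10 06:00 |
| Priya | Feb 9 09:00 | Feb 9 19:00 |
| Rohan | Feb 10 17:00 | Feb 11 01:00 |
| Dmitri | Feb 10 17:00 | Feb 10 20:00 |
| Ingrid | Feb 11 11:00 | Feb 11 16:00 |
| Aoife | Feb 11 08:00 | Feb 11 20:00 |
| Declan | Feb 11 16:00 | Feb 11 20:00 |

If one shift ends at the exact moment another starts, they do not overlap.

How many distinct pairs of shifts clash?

4

Sorted by start: Priya, Mei, Sana, Rohan, Dmitri, Aoife, Ingrid, Declan.
Mei starts before Priya ends → Priya and Mei overlap.
Sana starts after Priya ends, so Priya has no further overlaps.
Sana starts after Mei ends, so Mei has no further overlaps.
Rohan starts after Sana ends, so Sana has no further overlaps.
Dmitri starts before Rohan ends → Rohan and Dmitri overlap.
Aoife starts after Rohan ends, so Rohan has no further overlaps.
Aoife starts after Dmitri ends, so Dmitri has no further overlaps.
Ingrid starts before Aoife ends → Aoife and Ingrid overlap.
Declan starts before Aoife ends → Aoife and Declan overlap.
Declan starts exactly when Ingrid ends (back-to-back, no overlap).
Overlapping pairs: Aoife & Declan, Aoife & Ingrid, Dmitri & Rohan, Mei & Priya — 4 in total.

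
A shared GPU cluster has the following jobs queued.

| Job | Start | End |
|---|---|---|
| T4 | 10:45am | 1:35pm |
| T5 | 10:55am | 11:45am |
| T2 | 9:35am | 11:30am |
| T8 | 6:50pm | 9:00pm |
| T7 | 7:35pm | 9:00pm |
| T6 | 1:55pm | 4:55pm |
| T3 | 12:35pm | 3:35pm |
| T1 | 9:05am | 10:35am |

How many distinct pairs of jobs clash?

Two intervals overlap when each starts before the other ends.
Sorted by start: T1, T2, T4, T5, T3, T6, T8, T7.
T2 starts before T1 ends → T1 and T2 overlap.
T4 starts after T1 ends, so nothing later overlaps T1 either.
T4 starts before T2 ends → T2 and T4 overlap.
T5 starts before T2 ends → T2 and T5 overlap.
T3 starts after T2 ends, so nothing later overlaps T2 either.
T5 starts before T4 ends → T4 and T5 overlap.
T3 starts before T4 ends → T4 and T3 overlap.
T6 starts after T4 ends, so nothing later overlaps T4 either.
T3 starts after T5 ends, so nothing later overlaps T5 either.
T6 starts before T3 ends → T3 and T6 overlap.
T8 starts after T3 ends, so nothing later overlaps T3 either.
T8 starts after T6 ends, so nothing later overlaps T6 either.
T7 starts before T8 ends → T8 and T7 overlap.
Overlapping pairs: T1 & T2, T2 & T4, T2 & T5, T3 & T4, T3 & T6, T4 & T5, T7 & T8 — 7 in total.

7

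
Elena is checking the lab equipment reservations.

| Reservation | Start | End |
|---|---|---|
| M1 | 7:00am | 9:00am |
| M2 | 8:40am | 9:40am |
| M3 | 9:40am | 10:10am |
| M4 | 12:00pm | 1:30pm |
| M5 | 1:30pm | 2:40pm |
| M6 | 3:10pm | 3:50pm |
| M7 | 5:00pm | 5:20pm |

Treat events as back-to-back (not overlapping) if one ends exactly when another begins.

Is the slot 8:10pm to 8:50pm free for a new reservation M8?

M1: ends 9:00am at or before M8 starts 8:10pm → clear.
M2: ends 9:40am at or before M8 starts 8:10pm → clear.
M3: ends 10:10am at or before M8 starts 8:10pm → clear.
M4: ends 1:30pm at or before M8 starts 8:10pm → clear.
M5: ends 2:40pm at or before M8 starts 8:10pm → clear.
M6: ends 3:50pm at or before M8 starts 8:10pm → clear.
M7: ends 5:20pm at or before M8 starts 8:10pm → clear.

Yes — the slot is free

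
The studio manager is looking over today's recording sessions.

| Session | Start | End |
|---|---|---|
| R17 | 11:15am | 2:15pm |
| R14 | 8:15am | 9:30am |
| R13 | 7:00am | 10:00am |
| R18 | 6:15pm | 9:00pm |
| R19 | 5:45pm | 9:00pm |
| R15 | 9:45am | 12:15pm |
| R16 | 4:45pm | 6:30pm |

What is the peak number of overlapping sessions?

3

Sort all start/end points and keep a running count:
7:00am start R13 → 1
8:15am start R14 → 2
9:30am end R14 → 1
9:45am start R15 → 2
10:00am end R13 → 1
11:15am start R17 → 2
12:15pm end R15 → 1
2:15pm end R17 → 0
4:45pm start R16 → 1
5:45pm start R19 → 2
6:15pm start R18 → 3
6:30pm end R16 → 2
9:00pm end R18 → 1
9:00pm end R19 → 0
Peak is 3, at 6:15pm (R16, R18, R19).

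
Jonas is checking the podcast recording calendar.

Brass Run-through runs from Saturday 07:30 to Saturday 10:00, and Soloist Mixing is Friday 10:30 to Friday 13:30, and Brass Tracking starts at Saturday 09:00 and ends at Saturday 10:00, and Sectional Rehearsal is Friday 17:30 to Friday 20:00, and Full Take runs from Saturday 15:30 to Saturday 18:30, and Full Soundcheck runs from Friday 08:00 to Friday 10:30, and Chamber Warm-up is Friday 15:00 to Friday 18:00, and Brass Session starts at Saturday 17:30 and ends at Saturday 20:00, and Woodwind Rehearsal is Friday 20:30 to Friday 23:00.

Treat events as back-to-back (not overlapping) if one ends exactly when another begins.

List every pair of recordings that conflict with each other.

Brass Run-through & Brass Tracking, Brass Session & Full Take, Chamber Warm-up & Sectional Rehearsal

Two intervals overlap when each starts before the other ends.
Sorted by start: Full Soundcheck, Soloist Mixing, Chamber Warm-up, Sectional Rehearsal, Woodwind Rehearsal, Brass Run-through, Brass Tracking, Full Take, Brass Session.
Soloist Mixing starts exactly when Full Soundcheck ends (back-to-back, no overlap) — done with Full Soundcheck.
Chamber Warm-up starts after Soloist Mixing ends — done with Soloist Mixing.
Sectional Rehearsal starts before Chamber Warm-up ends → Chamber Warm-up and Sectional Rehearsal overlap.
Woodwind Rehearsal starts after Chamber Warm-up ends — done with Chamber Warm-up.
Woodwind Rehearsal starts after Sectional Rehearsal ends — done with Sectional Rehearsal.
Brass Run-through starts after Woodwind Rehearsal ends — done with Woodwind Rehearsal.
Brass Tracking starts before Brass Run-through ends → Brass Run-through and Brass Tracking overlap.
Full Take starts after Brass Run-through ends — done with Brass Run-through.
Full Take starts after Brass Tracking ends — done with Brass Tracking.
Brass Session starts before Full Take ends → Full Take and Brass Session overlap.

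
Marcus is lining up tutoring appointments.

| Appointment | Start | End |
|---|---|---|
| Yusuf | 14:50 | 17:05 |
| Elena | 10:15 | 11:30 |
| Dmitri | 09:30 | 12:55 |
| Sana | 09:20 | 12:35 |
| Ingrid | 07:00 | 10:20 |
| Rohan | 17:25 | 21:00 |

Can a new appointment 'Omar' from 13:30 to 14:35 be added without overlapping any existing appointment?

Ingrid: ends 10:20 at or before Omar starts 13:30 → clear.
Sana: ends 12:35 at or before Omar starts 13:30 → clear.
Dmitri: ends 12:55 at or before Omar starts 13:30 → clear.
Elena: ends 11:30 at or before Omar starts 13:30 → clear.
Yusuf: starts 14:50 at or after Omar ends 14:35 → clear.
Rohan: starts 17:25 at or after Omar ends 14:35 → clear.

Yes — the slot is free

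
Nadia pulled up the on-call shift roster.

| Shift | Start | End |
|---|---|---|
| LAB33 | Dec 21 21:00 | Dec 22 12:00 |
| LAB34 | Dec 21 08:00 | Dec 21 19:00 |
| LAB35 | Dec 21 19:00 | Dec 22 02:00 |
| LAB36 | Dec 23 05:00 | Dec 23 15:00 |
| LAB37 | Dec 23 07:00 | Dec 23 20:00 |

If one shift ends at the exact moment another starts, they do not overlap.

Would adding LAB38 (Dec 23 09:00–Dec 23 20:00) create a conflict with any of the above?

Yes — it overlaps LAB36, LAB37

LAB34: ends Dec 21 19:00 at or before LAB38 starts Dec 23 09:00 → clear.
LAB35: ends Dec 22 02:00 at or before LAB38 starts Dec 23 09:00 → clear.
LAB33: ends Dec 22 12:00 at or before LAB38 starts Dec 23 09:00 → clear.
LAB36: starts Dec 23 05:00 before LAB38 ends Dec 23 20:00, and ends Dec 23 15:00 after LAB38 starts Dec 23 09:00 → overlap.
LAB37: starts Dec 23 07:00 before LAB38 ends Dec 23 20:00, and ends Dec 23 20:00 after LAB38 starts Dec 23 09:00 → overlap.
LAB38 overlaps LAB36, LAB37.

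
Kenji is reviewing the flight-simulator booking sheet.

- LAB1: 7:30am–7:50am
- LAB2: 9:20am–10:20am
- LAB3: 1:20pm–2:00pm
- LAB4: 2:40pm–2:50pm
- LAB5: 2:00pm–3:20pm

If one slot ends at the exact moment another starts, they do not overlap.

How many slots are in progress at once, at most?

Walk through starts and ends in time order (an end at T is processed before a start at T):
7:30am start LAB1 → 1
7:50am end LAB1 → 0
9:20am start LAB2 → 1
10:20am end LAB2 → 0
1:20pm start LAB3 → 1
2:00pm end LAB3 → 0
2:00pm start LAB5 → 1
2:40pm start LAB4 → 2
2:50pm end LAB4 → 1
3:20pm end LAB5 → 0
Peak is 2, at 2:40pm (LAB4, LAB5).

2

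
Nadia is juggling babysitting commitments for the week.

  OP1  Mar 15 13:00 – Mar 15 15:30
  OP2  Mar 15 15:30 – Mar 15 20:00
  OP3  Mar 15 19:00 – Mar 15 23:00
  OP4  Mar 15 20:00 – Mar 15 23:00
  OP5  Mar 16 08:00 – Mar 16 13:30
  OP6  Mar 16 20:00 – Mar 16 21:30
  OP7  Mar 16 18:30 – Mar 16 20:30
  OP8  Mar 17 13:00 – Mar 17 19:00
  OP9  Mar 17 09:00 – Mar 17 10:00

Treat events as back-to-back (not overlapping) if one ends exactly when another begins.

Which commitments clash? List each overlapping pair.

OP2 & OP3, OP3 & OP4, OP6 & OP7

Sorted by start: OP1, OP2, OP3, OP4, OP5, OP7, OP6, OP9, OP8.
OP2 starts exactly when OP1 ends (back-to-back, no overlap) — done with OP1.
OP3 starts before OP2 ends → OP2 and OP3 overlap.
OP4 starts exactly when OP2 ends (back-to-back, no overlap) — done with OP2.
OP4 starts before OP3 ends → OP3 and OP4 overlap.
OP5 starts after OP3 ends — done with OP3.
OP5 starts after OP4 ends — done with OP4.
OP7 starts after OP5 ends — done with OP5.
OP6 starts before OP7 ends → OP7 and OP6 overlap.
OP9 starts after OP7 ends — done with OP7.
OP9 starts after OP6 ends — done with OP6.
OP8 starts after OP9 ends.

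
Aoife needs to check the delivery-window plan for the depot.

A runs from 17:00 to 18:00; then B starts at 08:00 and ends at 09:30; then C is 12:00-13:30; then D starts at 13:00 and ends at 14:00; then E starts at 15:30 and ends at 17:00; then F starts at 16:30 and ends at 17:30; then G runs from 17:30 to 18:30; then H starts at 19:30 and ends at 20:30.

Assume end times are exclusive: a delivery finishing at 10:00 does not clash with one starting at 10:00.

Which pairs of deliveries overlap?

A & F, A & G, C & D, E & F

Sorted by start: B, C, D, E, F, A, G, H.
C starts after B ends — done with B.
D starts before C ends → C and D overlap.
E starts after C ends — done with C.
E starts after D ends — done with D.
F starts before E ends → E and F overlap.
A starts exactly when E ends (back-to-back, no overlap) — done with E.
A starts before F ends → F and A overlap.
G starts exactly when F ends (back-to-back, no overlap) — done with F.
G starts before A ends → A and G overlap.
H starts after A ends.
H starts after G ends.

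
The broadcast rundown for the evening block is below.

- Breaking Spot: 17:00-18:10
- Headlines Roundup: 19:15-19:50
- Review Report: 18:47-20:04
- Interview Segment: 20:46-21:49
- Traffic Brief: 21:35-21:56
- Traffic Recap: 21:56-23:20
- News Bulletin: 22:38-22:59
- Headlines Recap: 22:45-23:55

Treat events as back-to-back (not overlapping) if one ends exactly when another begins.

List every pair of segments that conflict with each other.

Headlines Recap & News Bulletin, Headlines Recap & Traffic Recap, Headlines Roundup & Review Report, Interview Segment & Traffic Brief, News Bulletin & Traffic Recap

Sorted by start: Breaking Spot, Review Report, Headlines Roundup, Interview Segment, Traffic Brief, Traffic Recap, News Bulletin, Headlines Recap.
Review Report starts after Breaking Spot ends; Breaking Spot is clear from here.
Headlines Roundup starts before Review Report ends → Review Report and Headlines Roundup overlap.
Interview Segment starts after Review Report ends; Review Report is clear from here.
Interview Segment starts after Headlines Roundup ends; Headlines Roundup is clear from here.
Traffic Brief starts before Interview Segment ends → Interview Segment and Traffic Brief overlap.
Traffic Recap starts after Interview Segment ends; Interview Segment is clear from here.
Traffic Recap starts exactly when Traffic Brief ends (back-to-back, no overlap); Traffic Brief is clear from here.
News Bulletin starts before Traffic Recap ends → Traffic Recap and News Bulletin overlap.
Headlines Recap starts before Traffic Recap ends → Traffic Recap and Headlines Recap overlap.
Headlines Recap starts before News Bulletin ends → News Bulletin and Headlines Recap overlap.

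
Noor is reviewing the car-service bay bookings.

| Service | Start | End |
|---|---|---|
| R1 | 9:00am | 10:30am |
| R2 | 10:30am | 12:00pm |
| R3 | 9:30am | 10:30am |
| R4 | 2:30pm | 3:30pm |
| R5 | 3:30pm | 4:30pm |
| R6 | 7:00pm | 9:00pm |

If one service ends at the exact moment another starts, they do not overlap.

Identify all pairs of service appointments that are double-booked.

R1 & R3

Sorted by start: R1, R3, R2, R4, R5, R6.
R3 starts before R1 ends → R1 and R3 overlap.
R2 starts exactly when R1 ends (back-to-back, no overlap), so nothing later overlaps R1 either.
R2 starts exactly when R3 ends (back-to-back, no overlap), so nothing later overlaps R3 either.
R4 starts after R2 ends, so nothing later overlaps R2 either.
R5 starts exactly when R4 ends (back-to-back, no overlap), so nothing later overlaps R4 either.
R6 starts after R5 ends.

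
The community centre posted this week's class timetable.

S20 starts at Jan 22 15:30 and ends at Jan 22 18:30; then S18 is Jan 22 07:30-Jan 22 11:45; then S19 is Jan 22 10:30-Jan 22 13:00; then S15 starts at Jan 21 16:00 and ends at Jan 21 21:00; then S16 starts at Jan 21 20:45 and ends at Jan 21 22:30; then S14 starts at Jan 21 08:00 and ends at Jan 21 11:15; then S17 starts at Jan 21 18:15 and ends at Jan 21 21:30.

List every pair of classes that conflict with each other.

Check each pair: they overlap iff neither finishes before the other starts.
Sorted by start: S14, S15, S17, S16, S18, S19, S20.
S15 starts after S14 ends, so nothing later overlaps S14 either.
S17 starts before S15 ends → S15 and S17 overlap.
S16 starts before S15 ends → S15 and S16 overlap.
S18 starts after S15 ends, so nothing later overlaps S15 either.
S16 starts before S17 ends → S17 and S16 overlap.
S18 starts after S17 ends, so nothing later overlaps S17 either.
S18 starts after S16 ends, so nothing later overlaps S16 either.
S19 starts before S18 ends → S18 and S19 overlap.
S20 starts after S18 ends.
S20 starts after S19 ends.

S15 & S16, S15 & S17, S16 & S17, S18 & S19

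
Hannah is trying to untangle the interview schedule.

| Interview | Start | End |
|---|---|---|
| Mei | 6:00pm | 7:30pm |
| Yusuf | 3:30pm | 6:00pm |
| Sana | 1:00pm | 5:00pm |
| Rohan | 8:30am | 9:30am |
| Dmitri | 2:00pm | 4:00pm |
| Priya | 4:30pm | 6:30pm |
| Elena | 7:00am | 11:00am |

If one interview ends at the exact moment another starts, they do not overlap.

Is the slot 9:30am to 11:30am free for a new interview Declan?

No — it overlaps Elena

Elena: starts 7:00am before Declan ends 11:30am, and ends 11:00am after Declan starts 9:30am → overlap.
Rohan: ends 9:30am at or before Declan starts 9:30am → clear.
Sana: starts 1:00pm at or after Declan ends 11:30am → clear.
Dmitri: starts 2:00pm at or after Declan ends 11:30am → clear.
Yusuf: starts 3:30pm at or after Declan ends 11:30am → clear.
Priya: starts 4:30pm at or after Declan ends 11:30am → clear.
Mei: starts 6:00pm at or after Declan ends 11:30am → clear.
Declan overlaps Elena.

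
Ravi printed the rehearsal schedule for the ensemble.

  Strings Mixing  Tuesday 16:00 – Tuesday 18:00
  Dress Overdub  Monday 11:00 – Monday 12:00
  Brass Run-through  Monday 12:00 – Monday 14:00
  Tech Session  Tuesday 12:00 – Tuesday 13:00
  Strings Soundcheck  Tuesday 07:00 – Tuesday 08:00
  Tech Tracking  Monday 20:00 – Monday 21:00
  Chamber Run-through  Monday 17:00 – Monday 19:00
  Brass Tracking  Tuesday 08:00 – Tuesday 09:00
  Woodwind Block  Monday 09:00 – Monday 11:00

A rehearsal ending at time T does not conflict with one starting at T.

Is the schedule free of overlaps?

Yes

Check each pair: they overlap iff neither finishes before the other starts.
Sorted by start: Woodwind Block, Dress Overdub, Brass Run-through, Chamber Run-through, Tech Tracking, Strings Soundcheck, Brass Tracking, Tech Session, Strings Mixing.
Dress Overdub starts exactly when Woodwind Block ends (back-to-back, no overlap); Woodwind Block is clear from here.
Brass Run-through starts exactly when Dress Overdub ends (back-to-back, no overlap); Dress Overdub is clear from here.
Chamber Run-through starts after Brass Run-through ends; Brass Run-through is clear from here.
Tech Tracking starts after Chamber Run-through ends; Chamber Run-through is clear from here.
Strings Soundcheck starts after Tech Tracking ends; Tech Tracking is clear from here.
Brass Tracking starts exactly when Strings Soundcheck ends (back-to-back, no overlap); Strings Soundcheck is clear from here.
Tech Session starts after Brass Tracking ends; Brass Tracking is clear from here.
Strings Mixing starts after Tech Session ends.
Every pair is clear; the schedule has no overlaps.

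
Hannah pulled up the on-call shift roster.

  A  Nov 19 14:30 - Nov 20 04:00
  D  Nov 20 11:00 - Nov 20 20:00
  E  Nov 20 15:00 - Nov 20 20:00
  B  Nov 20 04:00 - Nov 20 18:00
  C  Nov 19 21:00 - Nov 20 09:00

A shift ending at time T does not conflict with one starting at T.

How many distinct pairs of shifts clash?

5

Sorted by start: A, C, B, D, E.
C starts before A ends → A and C overlap.
B starts exactly when A ends (back-to-back, no overlap), so nothing later overlaps A either.
B starts before C ends → C and B overlap.
D starts after C ends, so nothing later overlaps C either.
D starts before B ends → B and D overlap.
E starts before B ends → B and E overlap.
E starts before D ends → D and E overlap.
Overlapping pairs: A & C, B & C, B & D, B & E, D & E — 5 in total.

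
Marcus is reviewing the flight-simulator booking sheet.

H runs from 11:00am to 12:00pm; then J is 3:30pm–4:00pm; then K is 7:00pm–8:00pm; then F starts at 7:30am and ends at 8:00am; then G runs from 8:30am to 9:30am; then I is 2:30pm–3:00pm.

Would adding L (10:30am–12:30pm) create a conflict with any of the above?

F: ends 8:00am at or before L starts 10:30am → clear.
G: ends 9:30am at or before L starts 10:30am → clear.
H: starts 11:00am before L ends 12:30pm, and ends 12:00pm after L starts 10:30am → overlap.
I: starts 2:30pm at or after L ends 12:30pm → clear.
J: starts 3:30pm at or after L ends 12:30pm → clear.
K: starts 7:00pm at or after L ends 12:30pm → clear.
L overlaps H.

Yes — it overlaps H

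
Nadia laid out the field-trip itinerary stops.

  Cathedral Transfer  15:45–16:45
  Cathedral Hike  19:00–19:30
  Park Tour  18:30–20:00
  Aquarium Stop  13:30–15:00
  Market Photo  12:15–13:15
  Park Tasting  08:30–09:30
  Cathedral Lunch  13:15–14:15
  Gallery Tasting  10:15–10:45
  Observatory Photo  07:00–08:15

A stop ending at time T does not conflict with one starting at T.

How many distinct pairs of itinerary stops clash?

2

Sorted by start: Observatory Photo, Park Tasting, Gallery Tasting, Market Photo, Cathedral Lunch, Aquarium Stop, Cathedral Transfer, Park Tour, Cathedral Hike.
Park Tasting starts after Observatory Photo ends, so Observatory Photo has no further overlaps.
Gallery Tasting starts after Park Tasting ends, so Park Tasting has no further overlaps.
Market Photo starts after Gallery Tasting ends, so Gallery Tasting has no further overlaps.
Cathedral Lunch starts exactly when Market Photo ends (back-to-back, no overlap), so Market Photo has no further overlaps.
Aquarium Stop starts before Cathedral Lunch ends → Cathedral Lunch and Aquarium Stop overlap.
Cathedral Transfer starts after Cathedral Lunch ends, so Cathedral Lunch has no further overlaps.
Cathedral Transfer starts after Aquarium Stop ends, so Aquarium Stop has no further overlaps.
Park Tour starts after Cathedral Transfer ends, so Cathedral Transfer has no further overlaps.
Cathedral Hike starts before Park Tour ends → Park Tour and Cathedral Hike overlap.
Overlapping pairs: Aquarium Stop & Cathedral Lunch, Cathedral Hike & Park Tour — 2 in total.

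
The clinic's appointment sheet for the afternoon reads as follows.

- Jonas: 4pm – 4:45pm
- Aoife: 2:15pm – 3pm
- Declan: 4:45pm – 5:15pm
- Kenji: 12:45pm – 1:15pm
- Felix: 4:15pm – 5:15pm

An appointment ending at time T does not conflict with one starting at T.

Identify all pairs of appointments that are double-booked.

Check each pair: they overlap iff neither finishes before the other starts.
Sorted by start: Kenji, Aoife, Jonas, Felix, Declan.
Aoife starts after Kenji ends; Kenji is clear from here.
Jonas starts after Aoife ends; Aoife is clear from here.
Felix starts before Jonas ends → Jonas and Felix overlap.
Declan starts exactly when Jonas ends (back-to-back, no overlap).
Declan starts before Felix ends → Felix and Declan overlap.

Declan & Felix, Felix & Jonas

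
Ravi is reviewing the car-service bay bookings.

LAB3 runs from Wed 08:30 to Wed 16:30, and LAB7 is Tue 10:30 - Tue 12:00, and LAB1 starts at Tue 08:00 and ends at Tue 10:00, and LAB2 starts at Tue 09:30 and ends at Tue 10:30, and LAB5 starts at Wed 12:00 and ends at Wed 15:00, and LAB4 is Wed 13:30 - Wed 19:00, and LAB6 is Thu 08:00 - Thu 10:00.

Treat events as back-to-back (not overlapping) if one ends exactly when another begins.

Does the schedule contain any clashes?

Yes

Sorted by start: LAB1, LAB2, LAB7, LAB3, LAB5, LAB4, LAB6.
LAB2 starts before LAB1 ends → LAB1 and LAB2 overlap.
That's a conflict, so the schedule is not conflict-free.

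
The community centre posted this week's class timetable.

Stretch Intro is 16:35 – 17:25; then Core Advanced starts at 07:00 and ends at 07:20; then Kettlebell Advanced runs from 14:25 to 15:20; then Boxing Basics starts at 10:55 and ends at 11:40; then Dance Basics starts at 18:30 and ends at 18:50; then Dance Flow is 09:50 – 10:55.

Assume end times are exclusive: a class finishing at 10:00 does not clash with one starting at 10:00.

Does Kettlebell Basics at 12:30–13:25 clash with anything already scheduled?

Core Advanced: ends 07:20 at or before Kettlebell Basics starts 12:30 → clear.
Dance Flow: ends 10:55 at or before Kettlebell Basics starts 12:30 → clear.
Boxing Basics: ends 11:40 at or before Kettlebell Basics starts 12:30 → clear.
Kettlebell Advanced: starts 14:25 at or after Kettlebell Basics ends 13:25 → clear.
Stretch Intro: starts 16:35 at or after Kettlebell Basics ends 13:25 → clear.
Dance Basics: starts 18:30 at or after Kettlebell Basics ends 13:25 → clear.

No — it doesn't clash with anything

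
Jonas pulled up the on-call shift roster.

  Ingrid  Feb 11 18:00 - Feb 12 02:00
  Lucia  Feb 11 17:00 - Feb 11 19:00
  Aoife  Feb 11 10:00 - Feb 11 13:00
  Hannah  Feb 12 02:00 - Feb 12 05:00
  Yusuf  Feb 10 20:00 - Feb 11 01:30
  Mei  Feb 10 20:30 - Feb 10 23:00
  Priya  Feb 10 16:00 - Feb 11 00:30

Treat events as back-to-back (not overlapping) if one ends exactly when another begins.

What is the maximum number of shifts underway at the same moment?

Sort all start/end points and keep a running count:
Feb 10 16:00 start Priya → 1
Feb 10 20:00 start Yusuf → 2
Feb 10 20:30 start Mei → 3
Feb 10 23:00 end Mei → 2
Feb 11 00:30 end Priya → 1
Feb 11 01:30 end Yusuf → 0
Feb 11 10:00 start Aoife → 1
Feb 11 13:00 end Aoife → 0
Feb 11 17:00 start Lucia → 1
Feb 11 18:00 start Ingrid → 2
Feb 11 19:00 end Lucia → 1
Feb 12 02:00 end Ingrid → 0
Feb 12 02:00 start Hannah → 1
Feb 12 05:00 end Hannah → 0
Peak is 3, at Feb 10 20:30 (Mei, Priya, Yusuf).

3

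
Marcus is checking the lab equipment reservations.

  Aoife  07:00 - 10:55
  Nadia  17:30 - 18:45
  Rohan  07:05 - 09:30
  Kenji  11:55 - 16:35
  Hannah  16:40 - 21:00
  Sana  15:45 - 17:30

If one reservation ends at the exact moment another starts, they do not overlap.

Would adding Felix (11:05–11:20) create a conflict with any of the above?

No — it doesn't clash with anything

Aoife: ends 10:55 at or before Felix starts 11:05 → clear.
Rohan: ends 09:30 at or before Felix starts 11:05 → clear.
Kenji: starts 11:55 at or after Felix ends 11:20 → clear.
Sana: starts 15:45 at or after Felix ends 11:20 → clear.
Hannah: starts 16:40 at or after Felix ends 11:20 → clear.
Nadia: starts 17:30 at or after Felix ends 11:20 → clear.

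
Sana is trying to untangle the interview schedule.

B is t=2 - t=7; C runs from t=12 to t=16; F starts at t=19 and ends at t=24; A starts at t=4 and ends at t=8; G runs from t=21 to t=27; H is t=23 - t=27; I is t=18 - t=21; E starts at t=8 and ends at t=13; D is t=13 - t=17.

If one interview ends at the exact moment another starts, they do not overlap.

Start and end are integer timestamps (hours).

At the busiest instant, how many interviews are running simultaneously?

Sort all start/end points and keep a running count:
t=2 start B → 1
t=4 start A → 2
t=7 end B → 1
t=8 end A → 0
t=8 start E → 1
t=12 start C → 2
t=13 end E → 1
t=13 start D → 2
t=16 end C → 1
t=17 end D → 0
t=18 start I → 1
t=19 start F → 2
t=21 end I → 1
t=21 start G → 2
t=23 start H → 3
t=24 end F → 2
t=27 end G → 1
t=27 end H → 0
Peak is 3, at t=23 (F, G, H).

3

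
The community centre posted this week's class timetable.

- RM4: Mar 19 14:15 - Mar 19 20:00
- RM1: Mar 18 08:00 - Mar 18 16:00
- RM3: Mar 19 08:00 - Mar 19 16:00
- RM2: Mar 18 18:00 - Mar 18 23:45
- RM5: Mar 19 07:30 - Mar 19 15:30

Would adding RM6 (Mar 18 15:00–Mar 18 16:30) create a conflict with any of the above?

Yes — it overlaps RM1

RM1: starts Mar 18 08:00 before RM6 ends Mar 18 16:30, and ends Mar 18 16:00 after RM6 starts Mar 18 15:00 → overlap.
RM2: starts Mar 18 18:00 at or after RM6 ends Mar 18 16:30 → clear.
RM5: starts Mar 19 07:30 at or after RM6 ends Mar 18 16:30 → clear.
RM3: starts Mar 19 08:00 at or after RM6 ends Mar 18 16:30 → clear.
RM4: starts Mar 19 14:15 at or after RM6 ends Mar 18 16:30 → clear.
RM6 overlaps RM1.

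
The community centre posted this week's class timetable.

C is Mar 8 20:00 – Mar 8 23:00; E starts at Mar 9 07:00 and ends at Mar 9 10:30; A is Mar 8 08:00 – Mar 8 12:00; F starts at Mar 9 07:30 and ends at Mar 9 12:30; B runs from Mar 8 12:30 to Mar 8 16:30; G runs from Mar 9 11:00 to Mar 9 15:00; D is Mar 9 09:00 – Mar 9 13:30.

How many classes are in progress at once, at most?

3

Walk through starts and ends in time order (an end at T is processed before a start at T):
Mar 8 08:00 start A → 1
Mar 8 12:00 end A → 0
Mar 8 12:30 start B → 1
Mar 8 16:30 end B → 0
Mar 8 20:00 start C → 1
Mar 8 23:00 end C → 0
Mar 9 07:00 start E → 1
Mar 9 07:30 start F → 2
Mar 9 09:00 start D → 3
Mar 9 10:30 end E → 2
Mar 9 11:00 start G → 3
Mar 9 12:30 end F → 2
Mar 9 13:30 end D → 1
Mar 9 15:00 end G → 0
Peak is 3, at Mar 9 09:00 (D, E, F).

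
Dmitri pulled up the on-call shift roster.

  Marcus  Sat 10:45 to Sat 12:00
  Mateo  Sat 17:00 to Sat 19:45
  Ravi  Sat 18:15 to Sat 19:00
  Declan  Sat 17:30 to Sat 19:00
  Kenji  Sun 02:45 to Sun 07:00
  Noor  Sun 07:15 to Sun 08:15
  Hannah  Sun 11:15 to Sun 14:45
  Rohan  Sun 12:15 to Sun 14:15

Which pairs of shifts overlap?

Sorted by start: Marcus, Mateo, Declan, Ravi, Kenji, Noor, Hannah, Rohan.
Mateo starts after Marcus ends, so Marcus has no further overlaps.
Declan starts before Mateo ends → Mateo and Declan overlap.
Ravi starts before Mateo ends → Mateo and Ravi overlap.
Kenji starts after Mateo ends, so Mateo has no further overlaps.
Ravi starts before Declan ends → Declan and Ravi overlap.
Kenji starts after Declan ends, so Declan has no further overlaps.
Kenji starts after Ravi ends, so Ravi has no further overlaps.
Noor starts after Kenji ends, so Kenji has no further overlaps.
Hannah starts after Noor ends, so Noor has no further overlaps.
Rohan starts before Hannah ends → Hannah and Rohan overlap.

Declan & Mateo, Declan & Ravi, Hannah & Rohan, Mateo & Ravi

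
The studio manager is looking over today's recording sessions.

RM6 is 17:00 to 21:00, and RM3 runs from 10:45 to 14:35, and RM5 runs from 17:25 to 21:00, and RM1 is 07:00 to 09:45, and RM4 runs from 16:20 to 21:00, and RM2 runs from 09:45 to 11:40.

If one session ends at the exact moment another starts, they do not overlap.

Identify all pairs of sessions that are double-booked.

Sorted by start: RM1, RM2, RM3, RM4, RM6, RM5.
RM2 starts exactly when RM1 ends (back-to-back, no overlap), so nothing later overlaps RM1 either.
RM3 starts before RM2 ends → RM2 and RM3 overlap.
RM4 starts after RM2 ends, so nothing later overlaps RM2 either.
RM4 starts after RM3 ends, so nothing later overlaps RM3 either.
RM6 starts before RM4 ends → RM4 and RM6 overlap.
RM5 starts before RM4 ends → RM4 and RM5 overlap.
RM5 starts before RM6 ends → RM6 and RM5 overlap.

RM2 & RM3, RM4 & RM5, RM4 & RM6, RM5 & RM6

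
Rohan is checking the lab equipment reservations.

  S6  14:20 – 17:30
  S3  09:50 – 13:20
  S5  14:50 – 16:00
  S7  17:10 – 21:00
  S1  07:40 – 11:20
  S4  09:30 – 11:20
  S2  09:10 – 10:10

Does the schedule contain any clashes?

Check each pair: they overlap iff neither finishes before the other starts.
Sorted by start: S1, S2, S4, S3, S6, S5, S7.
S2 starts before S1 ends → S1 and S2 overlap.
That's a conflict, so the schedule is not conflict-free.

Yes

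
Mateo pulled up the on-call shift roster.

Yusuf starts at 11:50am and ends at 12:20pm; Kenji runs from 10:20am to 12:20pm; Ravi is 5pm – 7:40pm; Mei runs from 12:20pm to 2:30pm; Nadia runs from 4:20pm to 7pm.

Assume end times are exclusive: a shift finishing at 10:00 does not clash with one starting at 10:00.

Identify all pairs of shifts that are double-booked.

Kenji & Yusuf, Nadia & Ravi

Check each pair: they overlap iff neither finishes before the other starts.
Sorted by start: Kenji, Yusuf, Mei, Nadia, Ravi.
Yusuf starts before Kenji ends → Kenji and Yusuf overlap.
Mei starts exactly when Kenji ends (back-to-back, no overlap), so Kenji has no further overlaps.
Mei starts exactly when Yusuf ends (back-to-back, no overlap), so Yusuf has no further overlaps.
Nadia starts after Mei ends, so Mei has no further overlaps.
Ravi starts before Nadia ends → Nadia and Ravi overlap.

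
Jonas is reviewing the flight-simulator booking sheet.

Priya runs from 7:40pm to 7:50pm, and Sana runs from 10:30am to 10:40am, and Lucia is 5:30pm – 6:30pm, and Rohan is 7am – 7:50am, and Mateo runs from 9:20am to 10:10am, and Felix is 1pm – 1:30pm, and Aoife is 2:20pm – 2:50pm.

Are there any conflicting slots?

Two intervals overlap when each starts before the other ends.
Sorted by start: Rohan, Mateo, Sana, Felix, Aoife, Lucia, Priya.
Mateo starts after Rohan ends, so nothing later overlaps Rohan either.
Sana starts after Mateo ends, so nothing later overlaps Mateo either.
Felix starts after Sana ends, so nothing later overlaps Sana either.
Aoife starts after Felix ends, so nothing later overlaps Felix either.
Lucia starts after Aoife ends, so nothing later overlaps Aoife either.
Priya starts after Lucia ends.
Every pair is clear; the schedule has no overlaps.

No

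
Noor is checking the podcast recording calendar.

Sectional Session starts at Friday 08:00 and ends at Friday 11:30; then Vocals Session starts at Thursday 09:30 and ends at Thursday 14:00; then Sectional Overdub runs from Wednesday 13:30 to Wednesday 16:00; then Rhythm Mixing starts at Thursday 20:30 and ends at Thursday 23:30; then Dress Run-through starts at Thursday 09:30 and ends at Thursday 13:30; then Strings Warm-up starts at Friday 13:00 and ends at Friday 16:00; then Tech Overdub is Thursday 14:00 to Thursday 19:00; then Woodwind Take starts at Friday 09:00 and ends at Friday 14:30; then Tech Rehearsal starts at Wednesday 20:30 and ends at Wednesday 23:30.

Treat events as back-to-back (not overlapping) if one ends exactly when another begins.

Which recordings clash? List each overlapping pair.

Sorted by start: Sectional Overdub, Tech Rehearsal, Dress Run-through, Vocals Session, Tech Overdub, Rhythm Mixing, Sectional Session, Woodwind Take, Strings Warm-up.
Tech Rehearsal starts after Sectional Overdub ends; Sectional Overdub is clear from here.
Dress Run-through starts after Tech Rehearsal ends; Tech Rehearsal is clear from here.
Vocals Session starts before Dress Run-through ends → Dress Run-through and Vocals Session overlap.
Tech Overdub starts after Dress Run-through ends; Dress Run-through is clear from here.
Tech Overdub starts exactly when Vocals Session ends (back-to-back, no overlap); Vocals Session is clear from here.
Rhythm Mixing starts after Tech Overdub ends; Tech Overdub is clear from here.
Sectional Session starts after Rhythm Mixing ends; Rhythm Mixing is clear from here.
Woodwind Take starts before Sectional Session ends → Sectional Session and Woodwind Take overlap.
Strings Warm-up starts after Sectional Session ends.
Strings Warm-up starts before Woodwind Take ends → Woodwind Take and Strings Warm-up overlap.

Dress Run-through & Vocals Session, Sectional Session & Woodwind Take, Strings Warm-up & Woodwind Take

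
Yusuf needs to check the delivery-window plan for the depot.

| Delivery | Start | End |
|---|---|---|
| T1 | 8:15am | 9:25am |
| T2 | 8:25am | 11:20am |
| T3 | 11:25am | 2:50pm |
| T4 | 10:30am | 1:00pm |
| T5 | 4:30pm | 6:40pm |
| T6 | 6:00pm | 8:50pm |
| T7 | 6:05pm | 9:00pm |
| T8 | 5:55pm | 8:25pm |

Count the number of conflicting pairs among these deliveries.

9

Two intervals overlap when each starts before the other ends.
Sorted by start: T1, T2, T4, T3, T5, T8, T6, T7.
T2 starts before T1 ends → T1 and T2 overlap.
T4 starts after T1 ends, so nothing later overlaps T1 either.
T4 starts before T2 ends → T2 and T4 overlap.
T3 starts after T2 ends, so nothing later overlaps T2 either.
T3 starts before T4 ends → T4 and T3 overlap.
T5 starts after T4 ends, so nothing later overlaps T4 either.
T5 starts after T3 ends, so nothing later overlaps T3 either.
T8 starts before T5 ends → T5 and T8 overlap.
T6 starts before T5 ends → T5 and T6 overlap.
T7 starts before T5 ends → T5 and T7 overlap.
T6 starts before T8 ends → T8 and T6 overlap.
T7 starts before T8 ends → T8 and T7 overlap.
T7 starts before T6 ends → T6 and T7 overlap.
Overlapping pairs: T1 & T2, T2 & T4, T3 & T4, T5 & T6, T5 & T7, T5 & T8, T6 & T7, T6 & T8, T7 & T8 — 9 in total.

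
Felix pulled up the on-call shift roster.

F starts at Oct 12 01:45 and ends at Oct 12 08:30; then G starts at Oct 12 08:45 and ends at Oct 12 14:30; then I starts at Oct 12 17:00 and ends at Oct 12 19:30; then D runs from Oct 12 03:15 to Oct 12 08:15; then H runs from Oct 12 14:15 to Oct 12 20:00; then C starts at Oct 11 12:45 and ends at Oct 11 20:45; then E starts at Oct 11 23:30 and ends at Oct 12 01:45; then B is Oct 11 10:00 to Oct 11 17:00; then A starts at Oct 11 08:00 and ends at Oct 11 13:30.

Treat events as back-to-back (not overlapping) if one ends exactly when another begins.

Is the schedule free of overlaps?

No

Check each pair: they overlap iff neither finishes before the other starts.
Sorted by start: A, B, C, E, F, D, G, H, I.
B starts before A ends → A and B overlap.
That's a conflict, so the schedule is not conflict-free.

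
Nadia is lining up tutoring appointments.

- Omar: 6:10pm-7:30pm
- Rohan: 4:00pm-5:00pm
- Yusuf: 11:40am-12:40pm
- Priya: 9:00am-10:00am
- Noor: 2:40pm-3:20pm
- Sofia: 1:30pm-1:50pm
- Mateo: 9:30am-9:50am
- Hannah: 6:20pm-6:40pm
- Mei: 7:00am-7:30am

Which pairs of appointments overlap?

Hannah & Omar, Mateo & Priya

Sorted by start: Mei, Priya, Mateo, Yusuf, Sofia, Noor, Rohan, Omar, Hannah.
Priya starts after Mei ends — done with Mei.
Mateo starts before Priya ends → Priya and Mateo overlap.
Yusuf starts after Priya ends — done with Priya.
Yusuf starts after Mateo ends — done with Mateo.
Sofia starts after Yusuf ends — done with Yusuf.
Noor starts after Sofia ends — done with Sofia.
Rohan starts after Noor ends — done with Noor.
Omar starts after Rohan ends — done with Rohan.
Hannah starts before Omar ends → Omar and Hannah overlap.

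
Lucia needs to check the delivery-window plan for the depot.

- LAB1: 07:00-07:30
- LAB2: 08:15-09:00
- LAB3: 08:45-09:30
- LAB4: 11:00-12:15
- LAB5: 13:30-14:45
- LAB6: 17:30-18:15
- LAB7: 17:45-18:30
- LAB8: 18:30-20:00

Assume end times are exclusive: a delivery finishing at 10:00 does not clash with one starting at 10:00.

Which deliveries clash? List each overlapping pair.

LAB2 & LAB3, LAB6 & LAB7

Sorted by start: LAB1, LAB2, LAB3, LAB4, LAB5, LAB6, LAB7, LAB8.
LAB2 starts after LAB1 ends; LAB1 is clear from here.
LAB3 starts before LAB2 ends → LAB2 and LAB3 overlap.
LAB4 starts after LAB2 ends; LAB2 is clear from here.
LAB4 starts after LAB3 ends; LAB3 is clear from here.
LAB5 starts after LAB4 ends; LAB4 is clear from here.
LAB6 starts after LAB5 ends; LAB5 is clear from here.
LAB7 starts before LAB6 ends → LAB6 and LAB7 overlap.
LAB8 starts after LAB6 ends.
LAB8 starts exactly when LAB7 ends (back-to-back, no overlap).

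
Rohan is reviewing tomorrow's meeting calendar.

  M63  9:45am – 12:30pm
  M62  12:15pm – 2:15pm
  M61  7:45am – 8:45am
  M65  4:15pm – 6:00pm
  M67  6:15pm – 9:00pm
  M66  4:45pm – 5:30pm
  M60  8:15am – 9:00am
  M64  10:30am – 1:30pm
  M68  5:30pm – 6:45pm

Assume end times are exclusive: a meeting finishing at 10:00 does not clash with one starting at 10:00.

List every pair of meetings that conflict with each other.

M60 & M61, M62 & M63, M62 & M64, M63 & M64, M65 & M66, M65 & M68, M67 & M68

Two intervals overlap when each starts before the other ends.
Sorted by start: M61, M60, M63, M64, M62, M65, M66, M68, M67.
M60 starts before M61 ends → M61 and M60 overlap.
M63 starts after M61 ends — done with M61.
M63 starts after M60 ends — done with M60.
M64 starts before M63 ends → M63 and M64 overlap.
M62 starts before M63 ends → M63 and M62 overlap.
M65 starts after M63 ends — done with M63.
M62 starts before M64 ends → M64 and M62 overlap.
M65 starts after M64 ends — done with M64.
M65 starts after M62 ends — done with M62.
M66 starts before M65 ends → M65 and M66 overlap.
M68 starts before M65 ends → M65 and M68 overlap.
M67 starts after M65 ends.
M68 starts exactly when M66 ends (back-to-back, no overlap) — done with M66.
M67 starts before M68 ends → M68 and M67 overlap.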